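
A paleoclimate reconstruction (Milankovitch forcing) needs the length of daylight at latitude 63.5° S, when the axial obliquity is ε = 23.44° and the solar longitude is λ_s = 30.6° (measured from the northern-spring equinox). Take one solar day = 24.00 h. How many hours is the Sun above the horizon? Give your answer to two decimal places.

8.73 h

Solar declination: sin δ = sin ε · sin λ_s = sin 23.44° × sin 30.6° = 0.20249, so δ = +11.683°.
cos H₀ = −tan φ · tan δ = −tan(-63.5°) × tan(+11.683°) = 0.4147, so H₀ = 1.1432 rad = 65.50°.
Daylight = 2H₀/(2π) × 24.00 h = (1.1432/π) × 24.00 = 8.73 h.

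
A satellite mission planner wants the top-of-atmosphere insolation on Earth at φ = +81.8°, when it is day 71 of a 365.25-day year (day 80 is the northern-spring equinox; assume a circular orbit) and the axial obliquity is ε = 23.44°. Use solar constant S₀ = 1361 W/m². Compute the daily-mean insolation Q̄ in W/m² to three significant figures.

Q̄ ≈ 26.1 W/m²

Solar longitude: λ_s = 360° × (71 − 80)/365.25 = -8.871°, i.e. -8.871° + 360° = 351.129°.
sin δ = sin 23.44° × sin 351.129° = -0.06134, so δ = -3.517°.
cos H₀ = −tan(+81.8°) tan(-3.517°) = 0.4265, H₀ = 1.1302 rad.
Bracket: H₀ sin φ sin δ + cos φ cos δ sin H₀ = 1.1302×0.98978×-0.06134 + 0.14263×0.99812×0.90450 = -0.068618 + 0.128766 = 0.060148.
Q̄ = (S₀/π) × [bracket] = (1361/π) × 0.060148 = 26.06 W/m².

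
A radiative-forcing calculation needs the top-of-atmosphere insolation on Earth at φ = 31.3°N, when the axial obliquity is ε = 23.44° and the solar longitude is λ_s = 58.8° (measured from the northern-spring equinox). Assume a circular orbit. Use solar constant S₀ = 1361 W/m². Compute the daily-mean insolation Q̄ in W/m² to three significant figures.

Solar declination: sin δ = sin ε · sin λ_s = sin 23.44° × sin 58.8° = 0.34025, so δ = +19.892°.
cos H₀ = −tan(+31.3°) tan(+19.892°) = -0.2200, H₀ = 1.7926 rad.
Bracket: H₀ sin φ sin δ + cos φ cos δ sin H₀ = 1.7926×0.51952×0.34025 + 0.85446×0.94033×0.97550 = 0.316872 + 0.783789 = 1.100661.
Q̄ = (S₀/π) × [bracket] = (1361/π) × 1.100661 = 476.8 W/m².

Q̄ ≈ 477 W/m²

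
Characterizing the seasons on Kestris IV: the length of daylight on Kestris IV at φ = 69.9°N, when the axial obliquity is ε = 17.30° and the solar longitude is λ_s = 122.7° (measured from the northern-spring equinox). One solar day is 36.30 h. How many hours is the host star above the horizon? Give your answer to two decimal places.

27.21 h

Solar declination: sin δ = sin ε · sin λ_s = sin 17.30° × sin 122.7° = 0.25024, so δ = +14.492°.
cos H₀ = −tan φ · tan δ = −tan(+69.9°) × tan(+14.492°) = -0.7063, so H₀ = 2.3550 rad = 134.93°.
Daylight = 2H₀/(2π) × 36.30 h = (2.3550/π) × 36.30 = 27.21 h.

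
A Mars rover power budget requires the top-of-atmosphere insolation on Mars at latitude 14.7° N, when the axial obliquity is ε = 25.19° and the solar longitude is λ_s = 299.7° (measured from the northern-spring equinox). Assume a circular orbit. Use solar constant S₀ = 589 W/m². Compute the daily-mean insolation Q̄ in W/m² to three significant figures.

Q̄ ≈ 142 W/m²

Solar declination: sin δ = sin ε · sin λ_s = sin 25.19° × sin 299.7° = -0.36971, so δ = -21.698°.
cos H₀ = −tan(+14.7°) tan(-21.698°) = 0.1044, H₀ = 1.4662 rad.
Bracket: H₀ sin φ sin δ + cos φ cos δ sin H₀ = 1.4662×0.25376×-0.36971 + 0.96727×0.92915×0.99454 = -0.137555 + 0.893832 = 0.756277.
Q̄ = (S₀/π) × [bracket] = (589/π) × 0.756277 = 141.8 W/m².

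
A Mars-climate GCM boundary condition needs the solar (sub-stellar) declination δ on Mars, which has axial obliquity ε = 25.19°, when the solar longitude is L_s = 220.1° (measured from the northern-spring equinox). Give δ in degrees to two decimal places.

δ = -15.91°

sin δ = sin ε · sin L_s = sin 25.19° × sin 220.1° = -0.274153.
δ = arcsin(-0.274153) = -15.91°.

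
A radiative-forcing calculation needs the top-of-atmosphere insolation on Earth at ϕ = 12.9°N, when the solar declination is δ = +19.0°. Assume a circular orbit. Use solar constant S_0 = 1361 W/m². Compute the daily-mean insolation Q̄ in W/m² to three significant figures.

cos h₀ = −tan(+12.9°) tan(+19.000°) = -0.0789, h₀ = 1.6497 rad.
Bracket: h₀ sin ϕ sin δ + cos ϕ cos δ sin h₀ = 1.6497×0.22325×0.32557 + 0.97476×0.94552×0.99689 = 0.119906 + 0.918789 = 1.038695.
Q̄ = (S_0/π) × [bracket] = (1361/π) × 1.038695 = 450.0 W/m².

Q̄ ≈ 450 W/m²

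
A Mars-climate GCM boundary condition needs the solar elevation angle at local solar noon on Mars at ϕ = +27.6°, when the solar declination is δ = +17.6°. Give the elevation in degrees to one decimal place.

At local noon the hour angle is zero, so the zenith angle equals |ϕ − δ| = |+27.6° − (+17.600°)| = 10.000°.
Elevation = 90° − 10.000° = 80.0°.

80.0°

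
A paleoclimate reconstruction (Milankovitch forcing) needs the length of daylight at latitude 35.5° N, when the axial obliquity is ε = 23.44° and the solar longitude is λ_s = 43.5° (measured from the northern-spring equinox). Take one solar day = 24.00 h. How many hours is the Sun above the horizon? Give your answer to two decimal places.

Solar declination: sin δ = sin ε · sin λ_s = sin 23.44° × sin 43.5° = 0.27382, so δ = +15.892°.
cos H₀ = −tan φ · tan δ = −tan(+35.5°) × tan(+15.892°) = -0.2031, so H₀ = 1.7753 rad = 101.72°.
Daylight = 2H₀/(2π) × 24.00 h = (1.7753/π) × 24.00 = 13.56 h.

13.56 h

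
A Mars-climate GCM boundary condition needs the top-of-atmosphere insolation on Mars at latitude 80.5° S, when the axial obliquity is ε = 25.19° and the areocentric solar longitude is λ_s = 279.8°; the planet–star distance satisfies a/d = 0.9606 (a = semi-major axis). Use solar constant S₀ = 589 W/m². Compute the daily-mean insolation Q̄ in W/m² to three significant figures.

sin δ = sin 25.19° × sin 279.8° = -0.41941, so δ = -24.797°.
cos H₀ = −tan(-80.5°) tan(-24.797°) = -2.7609 ≤ −1 ⇒ polar day, H₀ = π.
Bracket: H₀ sin φ sin δ + cos φ cos δ sin H₀ = 3.1416×-0.98629×-0.41941 + 0.16505×0.90780×0.00000 = 1.299554 + 0.000000 = 1.299554.
Inverse-square distance factor (a/d)² = 0.9606² = 0.922752.
Q̄ = (S₀/π) × 0.922752 × [bracket] = (589/π) × 0.922752 × 1.299554 = 224.8 W/m².

Q̄ ≈ 225 W/m²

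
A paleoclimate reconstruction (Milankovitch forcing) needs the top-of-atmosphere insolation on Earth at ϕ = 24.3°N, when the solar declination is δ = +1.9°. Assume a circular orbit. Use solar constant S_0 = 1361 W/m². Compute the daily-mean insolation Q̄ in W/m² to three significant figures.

Q̄ ≈ 404 W/m²

cos h₀ = −tan(+24.3°) tan(+1.900°) = -0.0150, h₀ = 1.5858 rad.
Bracket: h₀ sin ϕ sin δ + cos ϕ cos δ sin h₀ = 1.5858×0.41151×0.03316 + 0.91140×0.99945×0.99989 = 0.021639 + 0.910799 = 0.932438.
Q̄ = (S_0/π) × [bracket] = (1361/π) × 0.932438 = 404.0 W/m².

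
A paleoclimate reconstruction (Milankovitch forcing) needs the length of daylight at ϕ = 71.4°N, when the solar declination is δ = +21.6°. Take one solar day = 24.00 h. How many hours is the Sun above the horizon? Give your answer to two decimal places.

Sunrise equation: cos h₀ = −tan ϕ · tan δ = -1.1765 ≤ −1, so the Sun never sets (polar day) and h₀ = π.
Daylight = 2h₀/(2π) × 24.00 h = (3.1416/π) × 24.00 = 24.00 h.

24.00 h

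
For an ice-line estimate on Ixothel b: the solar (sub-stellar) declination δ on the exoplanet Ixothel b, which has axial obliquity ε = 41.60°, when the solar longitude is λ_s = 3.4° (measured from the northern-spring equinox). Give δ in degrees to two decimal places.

sin δ = sin ε · sin λ_s = sin 41.60° × sin 3.4° = 0.039375.
δ = arcsin(0.039375) = +2.26°.

δ = +2.26°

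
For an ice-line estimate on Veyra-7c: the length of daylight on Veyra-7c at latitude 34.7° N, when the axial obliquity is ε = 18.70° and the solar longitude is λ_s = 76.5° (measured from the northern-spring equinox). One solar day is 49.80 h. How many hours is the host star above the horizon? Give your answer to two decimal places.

Solar declination: sin δ = sin ε · sin λ_s = sin 18.70° × sin 76.5° = 0.31175, so δ = +18.165°.
cos H₀ = −tan φ · tan δ = −tan(+34.7°) × tan(+18.165°) = -0.2272, so H₀ = 1.8000 rad = 103.13°.
Daylight = 2H₀/(2π) × 49.80 h = (1.8000/π) × 49.80 = 28.53 h.

28.53 h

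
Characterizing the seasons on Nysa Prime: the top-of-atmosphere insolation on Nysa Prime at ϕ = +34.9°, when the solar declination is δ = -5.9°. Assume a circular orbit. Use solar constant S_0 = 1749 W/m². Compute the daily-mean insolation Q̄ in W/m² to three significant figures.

cos h₀ = −tan(+34.9°) tan(-5.900°) = 0.0721, h₀ = 1.4986 rad.
Bracket: h₀ sin ϕ sin δ + cos ϕ cos δ sin h₀ = 1.4986×0.57215×-0.10279 + 0.82015×0.99470×0.99740 = -0.088135 + 0.813682 = 0.725547.
Q̄ = (S_0/π) × [bracket] = (1749/π) × 0.725547 = 403.9 W/m².

Q̄ ≈ 404 W/m²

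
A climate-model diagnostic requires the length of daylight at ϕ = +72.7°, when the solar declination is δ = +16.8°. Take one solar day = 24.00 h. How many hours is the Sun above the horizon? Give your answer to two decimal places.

22.10 h

cos h₀ = −tan ϕ · tan δ = −tan(+72.7°) × tan(+16.800°) = -0.9693, so h₀ = 2.8934 rad = 165.78°.
Daylight = 2h₀/(2π) × 24.00 h = (2.8934/π) × 24.00 = 22.10 h.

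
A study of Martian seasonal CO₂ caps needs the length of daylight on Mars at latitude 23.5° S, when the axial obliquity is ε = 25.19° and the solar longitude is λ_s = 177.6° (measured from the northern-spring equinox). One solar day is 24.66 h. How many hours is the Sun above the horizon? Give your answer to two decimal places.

12.27 h

Solar declination: sin δ = sin ε · sin λ_s = sin 25.19° × sin 177.6° = 0.01782, so δ = +1.021°.
cos H₀ = −tan φ · tan δ = −tan(-23.5°) × tan(+1.021°) = 0.0078, so H₀ = 1.5630 rad = 89.56°.
Daylight = 2H₀/(2π) × 24.66 h = (1.5630/π) × 24.66 = 12.27 h.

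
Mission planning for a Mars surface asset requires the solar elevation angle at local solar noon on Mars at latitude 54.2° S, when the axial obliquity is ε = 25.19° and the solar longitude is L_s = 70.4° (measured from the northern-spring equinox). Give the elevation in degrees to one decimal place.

12.2°

Solar declination: sin δ = sin ε · sin L_s = sin 25.19° × sin 70.4° = 0.40096, so δ = +23.638°.
At local noon the hour angle is zero, so the zenith angle equals |ϕ − δ| = |-54.2° − (+23.638°)| = 77.838°.
Elevation = 90° − 77.838° = 12.2°.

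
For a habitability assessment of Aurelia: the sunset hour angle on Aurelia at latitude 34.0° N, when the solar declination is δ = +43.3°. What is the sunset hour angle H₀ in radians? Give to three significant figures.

cos H₀ = −tan φ · tan δ = −tan(+34.0°) × tan(+43.300°) = -0.6356, so H₀ = 2.2596 rad = 129.47°.

H₀ = 2.26 rad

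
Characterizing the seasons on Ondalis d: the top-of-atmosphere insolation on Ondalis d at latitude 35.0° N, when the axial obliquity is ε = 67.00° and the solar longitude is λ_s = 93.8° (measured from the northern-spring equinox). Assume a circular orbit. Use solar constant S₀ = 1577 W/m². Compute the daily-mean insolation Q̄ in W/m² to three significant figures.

Solar declination: sin δ = sin ε · sin λ_s = sin 67.00° × sin 93.8° = 0.91848, so δ = +66.705°.
cos H₀ = −tan(+35.0°) tan(+66.705°) = -1.6263 ≤ −1 ⇒ polar day, H₀ = π.
Bracket: H₀ sin φ sin δ + cos φ cos δ sin H₀ = 3.1416×0.57358×0.91848 + 0.81915×0.39546×0.00000 = 1.655063 + 0.000000 = 1.655063.
Q̄ = (S₀/π) × [bracket] = (1577/π) × 1.655063 = 830.8 W/m².

Q̄ ≈ 831 W/m²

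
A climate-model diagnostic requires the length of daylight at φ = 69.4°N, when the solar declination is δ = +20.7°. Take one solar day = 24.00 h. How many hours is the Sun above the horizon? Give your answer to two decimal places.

Sunrise equation: cos H₀ = −tan φ · tan δ = -1.0053 ≤ −1, so the Sun never sets (polar day) and H₀ = π.
Daylight = 2H₀/(2π) × 24.00 h = (3.1416/π) × 24.00 = 24.00 h.

24.00 h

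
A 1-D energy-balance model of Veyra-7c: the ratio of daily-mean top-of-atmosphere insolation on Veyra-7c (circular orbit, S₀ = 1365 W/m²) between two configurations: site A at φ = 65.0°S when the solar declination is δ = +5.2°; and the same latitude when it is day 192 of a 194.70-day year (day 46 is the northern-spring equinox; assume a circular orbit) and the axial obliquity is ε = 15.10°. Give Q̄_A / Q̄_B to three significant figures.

Q̄_A / Q̄_B ≈ 0.353

— Configuration A (φ=-65.0°):
cos H₀ = −tan(-65.0°) tan(+5.200°) = 0.1952, H₀ = 1.3744 rad.
Bracket: H₀ sin φ sin δ + cos φ cos δ sin H₀ = 1.3744×-0.90631×0.09063 + 0.42262×0.99588×0.98077 = -0.112892 + 0.412785 = 0.299893.
Q̄ = (S₀/π) × [bracket] = (1365/π) × 0.299893 = 130.30 W/m².
— Configuration B (φ=-65.0°):
Solar longitude: λ_s = 360° × (192 − 46)/194.70 = 269.954°.
sin δ = sin 15.10° × sin 269.954° = -0.26050, so δ = -15.100°.
cos H₀ = −tan(-65.0°) tan(-15.100°) = -0.5786, H₀ = 2.1878 rad.
Bracket: H₀ sin φ sin δ + cos φ cos δ sin H₀ = 2.1878×-0.90631×-0.26050 + 0.42262×0.96547×0.81559 = 0.516526 + 0.332783 = 0.849309.
Q̄ = (S₀/π) × [bracket] = (1365/π) × 0.849309 = 369.02 W/m².
Ratio Q̄_A / Q̄_B = 130.30 / 369.02 = 0.3531.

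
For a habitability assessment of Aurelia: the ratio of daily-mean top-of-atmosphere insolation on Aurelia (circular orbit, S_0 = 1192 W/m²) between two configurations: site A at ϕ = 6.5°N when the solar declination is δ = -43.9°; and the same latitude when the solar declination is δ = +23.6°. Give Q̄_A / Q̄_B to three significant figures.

— Configuration A (ϕ=+6.5°):
cos h₀ = −tan(+6.5°) tan(-43.900°) = 0.1096, h₀ = 1.4609 rad.
Bracket: h₀ sin ϕ sin δ + cos ϕ cos δ sin h₀ = 1.4609×0.11320×-0.69340 + 0.99357×0.72055×0.99397 = -0.114670 + 0.711600 = 0.596930.
Q̄ = (S_0/π) × [bracket] = (1192/π) × 0.596930 = 226.49 W/m².
— Configuration B (ϕ=+6.5°):
cos h₀ = −tan(+6.5°) tan(+23.600°) = -0.0498, h₀ = 1.6206 rad.
Bracket: h₀ sin ϕ sin δ + cos ϕ cos δ sin h₀ = 1.6206×0.11320×0.40035 + 0.99357×0.91636×0.99876 = 0.073445 + 0.909339 = 0.982784.
Q̄ = (S_0/π) × [bracket] = (1192/π) × 0.982784 = 372.89 W/m².
Ratio Q̄_A / Q̄_B = 226.49 / 372.89 = 0.6074.

Q̄_A / Q̄_B ≈ 0.607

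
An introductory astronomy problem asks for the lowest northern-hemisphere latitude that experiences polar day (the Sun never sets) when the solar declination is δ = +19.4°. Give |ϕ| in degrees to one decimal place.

|ϕ| = 70.6°

Polar day requires cos h₀ = −tan ϕ tan δ ≤ −1, i.e. tan ϕ tan δ ≥ 1.
The boundary is |tan ϕ| · |tan δ| = 1, so |ϕ| = 90° − |δ| = 90° − 19.4° = 70.6° in the northern hemisphere.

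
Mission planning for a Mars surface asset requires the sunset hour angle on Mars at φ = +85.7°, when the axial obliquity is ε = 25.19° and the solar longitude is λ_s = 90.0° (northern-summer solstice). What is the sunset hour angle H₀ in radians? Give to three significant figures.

H₀ = 3.14 rad

Solar declination: sin δ = sin ε · sin λ_s = sin 25.19° × sin 90.0° = 0.42562, so δ = +25.190°.
Sunrise equation: cos H₀ = −tan φ · tan δ = -6.2555 ≤ −1, so the Sun never sets (polar day) and H₀ = π.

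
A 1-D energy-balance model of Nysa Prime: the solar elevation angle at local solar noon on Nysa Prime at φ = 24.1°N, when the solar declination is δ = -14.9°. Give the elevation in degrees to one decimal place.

At local noon the hour angle is zero, so the zenith angle equals |φ − δ| = |+24.1° − (-14.900°)| = 39.000°.
Elevation = 90° − 39.000° = 51.0°.

51.0°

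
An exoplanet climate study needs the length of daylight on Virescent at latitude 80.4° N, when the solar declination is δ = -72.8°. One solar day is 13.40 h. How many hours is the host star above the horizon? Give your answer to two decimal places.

0.00 h

cos h₀ = −tan ϕ · tan δ = 19.0997 ≥ 1, so the host star never rises (polar night) and h₀ = 0.
Daylight = 2h₀/(2π) × 13.40 h = (0.0000/π) × 13.40 = 0.00 h.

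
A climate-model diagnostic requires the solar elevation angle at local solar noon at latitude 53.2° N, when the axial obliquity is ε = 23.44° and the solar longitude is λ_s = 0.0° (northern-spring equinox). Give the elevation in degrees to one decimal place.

Solar declination: sin δ = sin ε · sin λ_s = sin 23.44° × sin 0.0° = 0.00000, so δ = +0.000°.
At local noon the hour angle is zero, so the zenith angle equals |φ − δ| = |+53.2° − (+0.000°)| = 53.200°.
Elevation = 90° − 53.200° = 36.8°.

36.8°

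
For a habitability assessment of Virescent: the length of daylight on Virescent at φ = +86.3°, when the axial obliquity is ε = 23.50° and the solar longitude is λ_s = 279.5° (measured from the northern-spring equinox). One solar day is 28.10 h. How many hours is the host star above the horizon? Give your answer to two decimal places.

0.00 h

Solar declination: sin δ = sin ε · sin λ_s = sin 23.50° × sin 279.5° = -0.39328, so δ = -23.159°.
cos H₀ = −tan φ · tan δ = 6.6146 ≥ 1, so the host star never rises (polar night) and H₀ = 0.
Daylight = 2H₀/(2π) × 28.10 h = (0.0000/π) × 28.10 = 0.00 h.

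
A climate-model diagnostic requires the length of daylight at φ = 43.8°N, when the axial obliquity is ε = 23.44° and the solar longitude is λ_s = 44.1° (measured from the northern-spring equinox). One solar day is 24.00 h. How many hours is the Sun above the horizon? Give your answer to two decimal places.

14.14 h

Solar declination: sin δ = sin ε · sin λ_s = sin 23.44° × sin 44.1° = 0.27683, so δ = +16.071°.
cos H₀ = −tan φ · tan δ = −tan(+43.8°) × tan(+16.071°) = -0.2763, so H₀ = 1.8507 rad = 106.04°.
Daylight = 2H₀/(2π) × 24.00 h = (1.8507/π) × 24.00 = 14.14 h.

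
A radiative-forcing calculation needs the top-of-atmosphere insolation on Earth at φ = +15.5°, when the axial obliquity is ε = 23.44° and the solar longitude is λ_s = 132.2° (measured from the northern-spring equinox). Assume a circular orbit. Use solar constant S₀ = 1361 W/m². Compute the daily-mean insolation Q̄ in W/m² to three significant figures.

Q̄ ≈ 454 W/m²

Solar declination: sin δ = sin ε · sin λ_s = sin 23.44° × sin 132.2° = 0.29468, so δ = +17.139°.
cos H₀ = −tan(+15.5°) tan(+17.139°) = -0.0855, H₀ = 1.6564 rad.
Bracket: H₀ sin φ sin δ + cos φ cos δ sin H₀ = 1.6564×0.26724×0.29468 + 0.96363×0.95559×0.99634 = 0.130442 + 0.917465 = 1.047907.
Q̄ = (S₀/π) × [bracket] = (1361/π) × 1.047907 = 454.0 W/m².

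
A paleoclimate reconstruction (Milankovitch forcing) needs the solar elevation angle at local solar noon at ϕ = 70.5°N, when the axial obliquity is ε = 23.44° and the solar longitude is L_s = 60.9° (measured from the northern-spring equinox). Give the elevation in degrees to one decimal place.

Solar declination: sin δ = sin ε · sin L_s = sin 23.44° × sin 60.9° = 0.34758, so δ = +20.339°.
At local noon the hour angle is zero, so the zenith angle equals |ϕ − δ| = |+70.5° − (+20.339°)| = 50.161°.
Elevation = 90° − 50.161° = 39.8°.

39.8°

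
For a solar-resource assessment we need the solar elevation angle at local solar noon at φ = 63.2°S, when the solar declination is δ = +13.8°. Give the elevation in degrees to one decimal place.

13.0°

At local noon the hour angle is zero, so the zenith angle equals |φ − δ| = |-63.2° − (+13.800°)| = 77.000°.
Elevation = 90° − 77.000° = 13.0°.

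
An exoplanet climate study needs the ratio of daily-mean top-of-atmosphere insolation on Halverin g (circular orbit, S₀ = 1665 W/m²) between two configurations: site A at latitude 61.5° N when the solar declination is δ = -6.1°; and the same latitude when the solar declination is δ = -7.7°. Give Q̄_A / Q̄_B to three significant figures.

— Configuration A (φ=+61.5°):
cos H₀ = −tan(+61.5°) tan(-6.100°) = 0.1968, H₀ = 1.3727 rad.
Bracket: H₀ sin φ sin δ + cos φ cos δ sin H₀ = 1.3727×0.87882×-0.10626 + 0.47716×0.99434×0.98044 = -0.128187 + 0.465179 = 0.336992.
Q̄ = (S₀/π) × [bracket] = (1665/π) × 0.336992 = 178.60 W/m².
— Configuration B (φ=+61.5°):
cos H₀ = −tan(+61.5°) tan(-7.700°) = 0.2490, H₀ = 1.3191 rad.
Bracket: H₀ sin φ sin δ + cos φ cos δ sin H₀ = 1.3191×0.87882×-0.13399 + 0.47716×0.99098×0.96850 = -0.155328 + 0.457961 = 0.302633.
Q̄ = (S₀/π) × [bracket] = (1665/π) × 0.302633 = 160.39 W/m².
Ratio Q̄_A / Q̄_B = 178.60 / 160.39 = 1.114.

Q̄_A / Q̄_B ≈ 1.11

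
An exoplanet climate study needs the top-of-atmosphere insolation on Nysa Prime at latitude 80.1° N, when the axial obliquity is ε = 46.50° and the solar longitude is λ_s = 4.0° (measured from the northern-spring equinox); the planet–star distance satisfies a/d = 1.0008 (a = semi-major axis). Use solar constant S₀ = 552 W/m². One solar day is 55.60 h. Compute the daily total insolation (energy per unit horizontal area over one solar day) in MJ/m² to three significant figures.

9.06 MJ/m²

Solar declination: sin δ = sin ε · sin λ_s = sin 46.50° × sin 4.0° = 0.05060, so δ = +2.900°.
cos H₀ = −tan(+80.1°) tan(+2.900°) = -0.2903, H₀ = 1.8653 rad.
Bracket: H₀ sin φ sin δ + cos φ cos δ sin H₀ = 1.8653×0.98511×0.05060 + 0.17193×0.99872×0.95694 = 0.092979 + 0.164316 = 0.257295.
Inverse-square distance factor (a/d)² = 1.0008² = 1.001601.
Q̄ = (S₀/π) × 1.001601 × [bracket] = (552/π) × 1.001601 × 0.257295 = 45.281 W/m².
Daily total = Q̄ × 55.60 h × 3600 s/h = 45.281 × 55.60 × 3600 / 10⁶ = 9.063 MJ/m².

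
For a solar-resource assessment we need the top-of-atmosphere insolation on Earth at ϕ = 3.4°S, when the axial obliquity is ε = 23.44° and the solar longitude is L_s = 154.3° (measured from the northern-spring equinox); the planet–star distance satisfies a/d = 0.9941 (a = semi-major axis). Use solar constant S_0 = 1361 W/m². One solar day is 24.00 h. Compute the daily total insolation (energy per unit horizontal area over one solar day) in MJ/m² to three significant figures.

Solar declination: sin δ = sin ε · sin L_s = sin 23.44° × sin 154.3° = 0.17250, so δ = +9.933°.
cos h₀ = −tan(-3.4°) tan(+9.933°) = 0.0104, h₀ = 1.5604 rad.
Bracket: h₀ sin ϕ sin δ + cos ϕ cos δ sin h₀ = 1.5604×-0.05931×0.17250 + 0.99824×0.98501×0.99995 = -0.015964 + 0.983227 = 0.967263.
Inverse-square distance factor (a/d)² = 0.9941² = 0.988235.
Q̄ = (S_0/π) × 0.988235 × [bracket] = (1361/π) × 0.988235 × 0.967263 = 414.11 W/m².
Daily total = Q̄ × 24.00 h × 3600 s/h = 414.11 × 24.00 × 3600 / 10⁶ = 35.78 MJ/m².

35.8 MJ/m²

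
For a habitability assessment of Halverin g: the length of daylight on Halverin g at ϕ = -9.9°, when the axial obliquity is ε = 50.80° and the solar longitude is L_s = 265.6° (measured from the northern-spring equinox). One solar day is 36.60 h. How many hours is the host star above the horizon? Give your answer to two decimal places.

20.79 h

Solar declination: sin δ = sin ε · sin L_s = sin 50.80° × sin 265.6° = -0.77266, so δ = -50.593°.
cos h₀ = −tan ϕ · tan δ = −tan(-9.9°) × tan(-50.593°) = -0.2124, so h₀ = 1.7849 rad = 102.26°.
Daylight = 2h₀/(2π) × 36.60 h = (1.7849/π) × 36.60 = 20.79 h.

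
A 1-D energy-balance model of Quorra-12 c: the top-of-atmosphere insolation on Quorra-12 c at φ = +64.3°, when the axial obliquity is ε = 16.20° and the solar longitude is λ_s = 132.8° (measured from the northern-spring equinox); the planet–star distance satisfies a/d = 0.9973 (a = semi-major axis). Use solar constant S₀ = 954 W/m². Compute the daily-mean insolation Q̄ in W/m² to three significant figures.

Q̄ ≈ 228 W/m²

Solar declination: sin δ = sin ε · sin λ_s = sin 16.20° × sin 132.8° = 0.20470, so δ = +11.812°.
cos H₀ = −tan(+64.3°) tan(+11.812°) = -0.4345, H₀ = 2.0203 rad.
Bracket: H₀ sin φ sin δ + cos φ cos δ sin H₀ = 2.0203×0.90108×0.20470 + 0.43366×0.97882×0.90065 = 0.372647 + 0.382303 = 0.754950.
Inverse-square distance factor (a/d)² = 0.9973² = 0.994607.
Q̄ = (S₀/π) × 0.994607 × [bracket] = (954/π) × 0.994607 × 0.754950 = 228.0 W/m².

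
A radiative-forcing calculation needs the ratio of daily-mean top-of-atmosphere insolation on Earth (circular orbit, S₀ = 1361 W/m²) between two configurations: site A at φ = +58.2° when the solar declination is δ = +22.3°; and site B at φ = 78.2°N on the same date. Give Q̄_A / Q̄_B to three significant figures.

— Configuration A (φ=+58.2°):
cos H₀ = −tan(+58.2°) tan(+22.300°) = -0.6615, H₀ = 2.2936 rad.
Bracket: H₀ sin φ sin δ + cos φ cos δ sin H₀ = 2.2936×0.84989×0.37946 + 0.52696×0.92521×0.74997 = 0.739684 + 0.365647 = 1.105331.
Q̄ = (S₀/π) × [bracket] = (1361/π) × 1.105331 = 478.85 W/m².
— Configuration B (φ=+78.2°):
cos H₀ = −tan(+78.2°) tan(+22.300°) = -1.9632 ≤ −1 ⇒ polar day, H₀ = π.
Bracket: H₀ sin φ sin δ + cos φ cos δ sin H₀ = 3.1416×0.97887×0.37946 + 0.20450×0.92521×0.00000 = 1.166922 + 0.000000 = 1.166922.
Q̄ = (S₀/π) × [bracket] = (1361/π) × 1.166922 = 505.53 W/m².
Ratio Q̄_A / Q̄_B = 478.85 / 505.53 = 0.9472.

Q̄_A / Q̄_B ≈ 0.947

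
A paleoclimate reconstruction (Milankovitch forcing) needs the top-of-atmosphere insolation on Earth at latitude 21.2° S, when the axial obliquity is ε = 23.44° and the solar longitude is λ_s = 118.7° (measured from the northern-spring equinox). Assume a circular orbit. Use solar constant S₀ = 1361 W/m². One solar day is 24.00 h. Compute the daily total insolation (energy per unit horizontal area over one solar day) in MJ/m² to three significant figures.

Solar declination: sin δ = sin ε · sin λ_s = sin 23.44° × sin 118.7° = 0.34892, so δ = +20.421°.
cos H₀ = −tan(-21.2°) tan(+20.421°) = 0.1444, H₀ = 1.4259 rad.
Bracket: H₀ sin φ sin δ + cos φ cos δ sin H₀ = 1.4259×-0.36162×0.34892 + 0.93232×0.93715×0.98952 = -0.179915 + 0.864567 = 0.684652.
Q̄ = (S₀/π) × [bracket] = (1361/π) × 0.684652 = 296.60 W/m².
Daily total = Q̄ × 24.00 h × 3600 s/h = 296.60 × 24.00 × 3600 / 10⁶ = 25.63 MJ/m².

25.6 MJ/m²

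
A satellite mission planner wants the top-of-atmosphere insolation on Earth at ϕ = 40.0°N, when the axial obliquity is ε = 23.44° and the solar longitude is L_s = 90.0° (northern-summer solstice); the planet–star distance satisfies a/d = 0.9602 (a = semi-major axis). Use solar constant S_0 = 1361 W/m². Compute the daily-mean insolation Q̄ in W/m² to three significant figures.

Solar declination: sin δ = sin ε · sin L_s = sin 23.44° × sin 90.0° = 0.39779, so δ = +23.440°.
cos h₀ = −tan(+40.0°) tan(+23.440°) = -0.3638, h₀ = 1.9431 rad.
Bracket: h₀ sin ϕ sin δ + cos ϕ cos δ sin h₀ = 1.9431×0.64279×0.39779 + 0.76604×0.91748×0.93147 = 0.496842 + 0.654662 = 1.151504.
Inverse-square distance factor (a/d)² = 0.9602² = 0.921984.
Q̄ = (S_0/π) × 0.921984 × [bracket] = (1361/π) × 0.921984 × 1.151504 = 459.9 W/m².

Q̄ ≈ 460 W/m²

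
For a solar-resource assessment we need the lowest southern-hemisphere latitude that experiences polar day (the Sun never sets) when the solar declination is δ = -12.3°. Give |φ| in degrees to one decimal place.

Polar day requires cos H₀ = −tan φ tan δ ≤ −1, i.e. tan φ tan δ ≥ 1.
The boundary is |tan φ| · |tan δ| = 1, so |φ| = 90° − |δ| = 90° − 12.3° = 77.7° in the southern hemisphere.

|φ| = 77.7°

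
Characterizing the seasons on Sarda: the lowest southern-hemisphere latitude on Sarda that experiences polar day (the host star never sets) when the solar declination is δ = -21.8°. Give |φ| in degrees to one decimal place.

|φ| = 68.2°

Polar day requires cos H₀ = −tan φ tan δ ≤ −1, i.e. tan φ tan δ ≥ 1.
The boundary is |tan φ| · |tan δ| = 1, so |φ| = 90° − |δ| = 90° − 21.8° = 68.2° in the southern hemisphere.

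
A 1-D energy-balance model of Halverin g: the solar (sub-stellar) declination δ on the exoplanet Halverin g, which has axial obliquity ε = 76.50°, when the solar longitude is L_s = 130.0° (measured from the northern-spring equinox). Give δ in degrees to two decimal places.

δ = +48.15°

sin δ = sin ε · sin L_s = sin 76.50° × sin 130.0° = 0.744879.
δ = arcsin(0.744879) = +48.15°.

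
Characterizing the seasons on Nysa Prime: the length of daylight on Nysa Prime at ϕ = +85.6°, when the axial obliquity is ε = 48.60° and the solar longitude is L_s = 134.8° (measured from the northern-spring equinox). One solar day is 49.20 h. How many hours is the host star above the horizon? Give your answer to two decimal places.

49.20 h

Solar declination: sin δ = sin ε · sin L_s = sin 48.60° × sin 134.8° = 0.53226, so δ = +32.158°.
Sunrise equation: cos h₀ = −tan ϕ · tan δ = -8.1708 ≤ −1, so the host star never sets (polar day) and h₀ = π.
Daylight = 2h₀/(2π) × 49.20 h = (3.1416/π) × 49.20 = 49.20 h.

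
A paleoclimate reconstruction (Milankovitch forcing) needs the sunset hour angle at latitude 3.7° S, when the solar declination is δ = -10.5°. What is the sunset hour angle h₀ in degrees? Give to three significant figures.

h₀ = 90.7°

cos h₀ = −tan ϕ · tan δ = −tan(-3.7°) × tan(-10.500°) = -0.0120, so h₀ = 1.5828 rad = 90.69°.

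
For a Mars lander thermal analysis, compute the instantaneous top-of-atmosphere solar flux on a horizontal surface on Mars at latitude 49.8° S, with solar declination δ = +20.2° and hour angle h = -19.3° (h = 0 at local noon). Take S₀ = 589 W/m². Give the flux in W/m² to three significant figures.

181 W/m²

cos θ_z = sin φ sin δ + cos φ cos δ cos h = -0.263737 + 0.571715 = 0.307978.
Flux = S₀ · cos θ_z = 589 × 0.307978 = 181.4 W/m².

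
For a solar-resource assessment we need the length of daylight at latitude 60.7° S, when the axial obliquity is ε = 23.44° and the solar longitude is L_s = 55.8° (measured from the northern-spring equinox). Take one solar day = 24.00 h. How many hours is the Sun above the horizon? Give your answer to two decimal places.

Solar declination: sin δ = sin ε · sin L_s = sin 23.44° × sin 55.8° = 0.32900, so δ = +19.208°.
cos h₀ = −tan ϕ · tan δ = −tan(-60.7°) × tan(+19.208°) = 0.6208, so h₀ = 0.9010 rad = 51.62°.
Daylight = 2h₀/(2π) × 24.00 h = (0.9010/π) × 24.00 = 6.88 h.

6.88 h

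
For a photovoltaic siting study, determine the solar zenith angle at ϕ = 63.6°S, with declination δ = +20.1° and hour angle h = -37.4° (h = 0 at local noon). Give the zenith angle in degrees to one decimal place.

θ_z = 88.6°

cos θ_z = sin ϕ sin δ + cos ϕ cos δ cos h = -0.307820 + 0.331711 = 0.023891.
θ_z = arccos(0.023891) = 88.6°.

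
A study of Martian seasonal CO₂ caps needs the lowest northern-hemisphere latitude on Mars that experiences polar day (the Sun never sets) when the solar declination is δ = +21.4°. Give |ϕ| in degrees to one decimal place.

Polar day requires cos h₀ = −tan ϕ tan δ ≤ −1, i.e. tan ϕ tan δ ≥ 1.
The boundary is |tan ϕ| · |tan δ| = 1, so |ϕ| = 90° − |δ| = 90° − 21.4° = 68.6° in the northern hemisphere.

|ϕ| = 68.6°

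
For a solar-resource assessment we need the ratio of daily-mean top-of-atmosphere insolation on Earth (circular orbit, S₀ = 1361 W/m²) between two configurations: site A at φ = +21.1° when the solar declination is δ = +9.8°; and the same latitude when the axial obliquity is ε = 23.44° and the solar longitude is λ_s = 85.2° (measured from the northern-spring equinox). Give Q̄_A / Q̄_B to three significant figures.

— Configuration A (φ=+21.1°):
cos H₀ = −tan(+21.1°) tan(+9.800°) = -0.0667, H₀ = 1.6375 rad.
Bracket: H₀ sin φ sin δ + cos φ cos δ sin H₀ = 1.6375×0.36000×0.17021 + 0.93295×0.98541×0.99778 = 0.100339 + 0.917297 = 1.017636.
Q̄ = (S₀/π) × [bracket] = (1361/π) × 1.017636 = 440.86 W/m².
— Configuration B (φ=+21.1°):
Solar declination: sin δ = sin ε · sin λ_s = sin 23.44° × sin 85.2° = 0.39639, so δ = +23.353°.
cos H₀ = −tan(+21.1°) tan(+23.353°) = -0.1666, H₀ = 1.7382 rad.
Bracket: H₀ sin φ sin δ + cos φ cos δ sin H₀ = 1.7382×0.36000×0.39639 + 0.93295×0.91808×0.98602 = 0.248042 + 0.844549 = 1.092591.
Q̄ = (S₀/π) × [bracket] = (1361/π) × 1.092591 = 473.33 W/m².
Ratio Q̄_A / Q̄_B = 440.86 / 473.33 = 0.9314.

Q̄_A / Q̄_B ≈ 0.931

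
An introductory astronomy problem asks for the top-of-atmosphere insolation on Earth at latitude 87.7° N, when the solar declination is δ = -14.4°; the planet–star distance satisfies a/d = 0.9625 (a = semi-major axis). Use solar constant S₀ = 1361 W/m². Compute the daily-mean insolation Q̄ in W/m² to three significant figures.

cos H₀ = −tan(+87.7°) tan(-14.400°) = 6.3927 ≥ 1 ⇒ polar night, H₀ = 0 and Q̄ = 0.
Inverse-square distance factor (a/d)² = 0.9625² = 0.926406.

Q̄ ≈ 0.00 W/m²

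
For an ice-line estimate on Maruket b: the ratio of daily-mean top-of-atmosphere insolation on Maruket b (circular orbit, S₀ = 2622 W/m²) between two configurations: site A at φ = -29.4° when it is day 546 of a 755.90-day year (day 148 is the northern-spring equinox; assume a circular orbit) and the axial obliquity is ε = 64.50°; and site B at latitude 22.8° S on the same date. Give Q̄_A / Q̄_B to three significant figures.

Q̄_A / Q̄_B ≈ 0.976

— Configuration A (φ=-29.4°):
Solar longitude: λ_s = 360° × (546 − 148)/755.90 = 189.549°.
sin δ = sin 64.50° × sin 189.549° = -0.14973, so δ = -8.611°.
cos H₀ = −tan(-29.4°) tan(-8.611°) = -0.0853, H₀ = 1.6562 rad.
Bracket: H₀ sin φ sin δ + cos φ cos δ sin H₀ = 1.6562×-0.49090×-0.14973 + 0.87121×0.98873×0.99635 = 0.121735 + 0.858247 = 0.979982.
Q̄ = (S₀/π) × [bracket] = (2622/π) × 0.979982 = 817.90 W/m².
— Configuration B (φ=-22.8°):
cos H₀ = −tan(-22.8°) tan(-8.611°) = -0.0637, H₀ = 1.6345 rad.
Bracket: H₀ sin φ sin δ + cos φ cos δ sin H₀ = 1.6345×-0.38752×-0.14973 + 0.92186×0.98873×0.99797 = 0.094839 + 0.909620 = 1.004459.
Q̄ = (S₀/π) × [bracket] = (2622/π) × 1.004459 = 838.33 W/m².
Ratio Q̄_A / Q̄_B = 817.90 / 838.33 = 0.9756.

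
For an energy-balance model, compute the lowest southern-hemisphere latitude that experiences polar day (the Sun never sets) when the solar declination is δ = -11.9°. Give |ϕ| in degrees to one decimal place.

Polar day requires cos h₀ = −tan ϕ tan δ ≤ −1, i.e. tan ϕ tan δ ≥ 1.
The boundary is |tan ϕ| · |tan δ| = 1, so |ϕ| = 90° − |δ| = 90° − 11.9° = 78.1° in the southern hemisphere.

|ϕ| = 78.1°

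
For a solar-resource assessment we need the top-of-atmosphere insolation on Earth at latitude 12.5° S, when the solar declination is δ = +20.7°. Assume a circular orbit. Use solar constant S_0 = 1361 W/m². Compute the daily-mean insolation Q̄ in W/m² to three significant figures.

Q̄ ≈ 345 W/m²

cos h₀ = −tan(-12.5°) tan(+20.700°) = 0.0838, h₀ = 1.4869 rad.
Bracket: h₀ sin ϕ sin δ + cos ϕ cos δ sin h₀ = 1.4869×-0.21644×0.35347 + 0.97630×0.93544×0.99648 = -0.113755 + 0.910055 = 0.796300.
Q̄ = (S_0/π) × [bracket] = (1361/π) × 0.796300 = 345.0 W/m².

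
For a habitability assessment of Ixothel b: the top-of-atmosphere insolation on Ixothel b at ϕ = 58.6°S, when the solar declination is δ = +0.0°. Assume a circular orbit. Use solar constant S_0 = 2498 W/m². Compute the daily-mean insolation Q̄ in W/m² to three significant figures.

cos h₀ = −tan(-58.6°) tan(+0.000°) = 0.0000, h₀ = 1.5708 rad.
Bracket: h₀ sin ϕ sin δ + cos ϕ cos δ sin h₀ = 1.5708×-0.85355×0.00000 + 0.52101×1.00000×1.00000 = -0.000000 + 0.521010 = 0.521010.
Q̄ = (S_0/π) × [bracket] = (2498/π) × 0.521010 = 414.3 W/m².

Q̄ ≈ 414 W/m²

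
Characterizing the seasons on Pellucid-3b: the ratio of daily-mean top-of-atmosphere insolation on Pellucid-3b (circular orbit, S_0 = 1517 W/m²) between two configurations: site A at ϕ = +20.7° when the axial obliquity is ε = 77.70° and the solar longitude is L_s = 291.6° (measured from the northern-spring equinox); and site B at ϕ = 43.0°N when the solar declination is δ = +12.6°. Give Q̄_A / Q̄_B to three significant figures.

Q̄_A / Q̄_B ≈ 0.0292

— Configuration A (ϕ=+20.7°):
Solar declination: sin δ = sin ε · sin L_s = sin 77.70° × sin 291.6° = -0.90843, so δ = -65.290°.
cos h₀ = −tan(+20.7°) tan(-65.290°) = 0.8212, h₀ = 0.6074 rad.
Bracket: h₀ sin ϕ sin δ + cos ϕ cos δ sin h₀ = 0.6074×0.35347×-0.90843 + 0.93544×0.41803×0.57070 = -0.195038 + 0.223168 = 0.028130.
Q̄ = (S_0/π) × [bracket] = (1517/π) × 0.028130 = 13.583 W/m².
— Configuration B (ϕ=+43.0°):
cos h₀ = −tan(+43.0°) tan(+12.600°) = -0.2084, h₀ = 1.7808 rad.
Bracket: h₀ sin ϕ sin δ + cos ϕ cos δ sin h₀ = 1.7808×0.68200×0.21814 + 0.73135×0.97592×0.97803 = 0.264932 + 0.698058 = 0.962990.
Q̄ = (S_0/π) × [bracket] = (1517/π) × 0.962990 = 465.00 W/m².
Ratio Q̄_A / Q̄_B = 13.583 / 465.00 = 0.02921.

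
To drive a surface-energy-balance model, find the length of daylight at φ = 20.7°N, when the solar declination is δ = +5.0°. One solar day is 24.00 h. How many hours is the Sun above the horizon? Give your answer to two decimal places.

12.25 h

cos H₀ = −tan φ · tan δ = −tan(+20.7°) × tan(+5.000°) = -0.0331, so H₀ = 1.6039 rad = 91.89°.
Daylight = 2H₀/(2π) × 24.00 h = (1.6039/π) × 24.00 = 12.25 h.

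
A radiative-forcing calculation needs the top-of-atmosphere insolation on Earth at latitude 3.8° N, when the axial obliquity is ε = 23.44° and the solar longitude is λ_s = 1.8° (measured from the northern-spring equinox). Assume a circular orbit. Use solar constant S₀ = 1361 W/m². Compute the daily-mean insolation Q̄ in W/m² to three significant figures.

Solar declination: sin δ = sin ε · sin λ_s = sin 23.44° × sin 1.8° = 0.01249, so δ = +0.716°.
cos H₀ = −tan(+3.8°) tan(+0.716°) = -0.0008, H₀ = 1.5716 rad.
Bracket: H₀ sin φ sin δ + cos φ cos δ sin H₀ = 1.5716×0.06627×0.01249 + 0.99780×0.99992×1.00000 = 0.001301 + 0.997720 = 0.999021.
Q̄ = (S₀/π) × [bracket] = (1361/π) × 0.999021 = 432.8 W/m².

Q̄ ≈ 433 W/m²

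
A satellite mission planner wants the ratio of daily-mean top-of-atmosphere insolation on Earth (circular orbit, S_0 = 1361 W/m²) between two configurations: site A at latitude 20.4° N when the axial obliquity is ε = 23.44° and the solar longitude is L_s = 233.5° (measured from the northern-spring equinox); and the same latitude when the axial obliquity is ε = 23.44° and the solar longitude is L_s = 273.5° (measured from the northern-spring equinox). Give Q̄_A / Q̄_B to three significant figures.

Q̄_A / Q̄_B ≈ 1.10

— Configuration A (ϕ=+20.4°):
Solar declination: sin δ = sin ε · sin L_s = sin 23.44° × sin 233.5° = -0.31977, so δ = -18.649°.
cos h₀ = −tan(+20.4°) tan(-18.649°) = 0.1255, h₀ = 1.4450 rad.
Bracket: h₀ sin ϕ sin δ + cos ϕ cos δ sin h₀ = 1.4450×0.34857×-0.31977 + 0.93728×0.94750×0.99209 = -0.161063 + 0.881048 = 0.719985.
Q̄ = (S_0/π) × [bracket] = (1361/π) × 0.719985 = 311.91 W/m².
— Configuration B (ϕ=+20.4°):
Solar declination: sin δ = sin ε · sin L_s = sin 23.44° × sin 273.5° = -0.39705, so δ = -23.394°.
cos h₀ = −tan(+20.4°) tan(-23.394°) = 0.1609, h₀ = 1.4092 rad.
Bracket: h₀ sin ϕ sin δ + cos ϕ cos δ sin h₀ = 1.4092×0.34857×-0.39705 + 0.93728×0.91780×0.98697 = -0.195033 + 0.849027 = 0.653994.
Q̄ = (S_0/π) × [bracket] = (1361/π) × 0.653994 = 283.32 W/m².
Ratio Q̄_A / Q̄_B = 311.91 / 283.32 = 1.101.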